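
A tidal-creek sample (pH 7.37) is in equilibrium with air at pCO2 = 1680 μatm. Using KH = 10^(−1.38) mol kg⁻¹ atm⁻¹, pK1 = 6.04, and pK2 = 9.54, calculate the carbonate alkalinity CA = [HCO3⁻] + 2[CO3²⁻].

[CO2*] = KH · pCO2 = 10^(−1.38) × 1680×10^-6 = 7.003×10^-5 mol/kg
α₀ = 1/(1 + K1/[H⁺] + K1K2/[H⁺]²) = 1/(1 + 10^+1.33 + 10^-0.84) = 0.04440
DIC = [CO2*]/α₀ = 7.003×10^-5 / 0.04440 = 1.577 mmol/kg
CA = (α₁ + 2α₂)·DIC = (0.9492 + 2×0.006417) × 1.577 = 1.52 mmol/kg

CA = 1.52 mmol/kg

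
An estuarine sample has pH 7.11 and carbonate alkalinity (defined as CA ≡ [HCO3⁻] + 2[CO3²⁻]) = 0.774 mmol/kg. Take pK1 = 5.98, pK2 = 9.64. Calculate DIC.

DIC = 0.829 mmol/kg

CA = [HCO3⁻] + 2[CO3²⁻] = (α₁ + 2α₂)·DIC
At pH 7.11: [H⁺]/K1 = 10^-1.13 = 0.074131, K2/[H⁺] = 10^-2.53 = 0.0029512
α₁ = 1/(1 + 0.074131 + 0.0029512) = 1/1.0771 = 0.9284; α₂ = α₁·K2/[H⁺] = 0.002740
α₁ + 2α₂ = 0.9339
DIC = CA / (α₁ + 2α₂) = 0.774 / 0.9339 = 0.829 mmol/kg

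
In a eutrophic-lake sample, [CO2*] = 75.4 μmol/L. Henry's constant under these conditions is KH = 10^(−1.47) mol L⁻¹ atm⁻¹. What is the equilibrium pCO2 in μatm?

KH = 10^(−1.47) = 3.388×10^-2 mol L⁻¹ atm⁻¹
pCO2 = [CO2*]/KH = 75.4×10^-6 / 3.388×10^-2 = 2.23×10^-3 atm = 2230 μatm

pCO2 = 2230 μatm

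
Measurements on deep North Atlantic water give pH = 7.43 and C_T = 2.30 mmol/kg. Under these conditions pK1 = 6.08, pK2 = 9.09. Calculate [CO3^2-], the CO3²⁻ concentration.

[CO3²⁻] = 0.0472 mmol/kg

α₂ = 1 / (1 + [H⁺]/K2 + [H⁺]²/(K1K2)) = 1 / (1 + 10^+1.66 + 10^+0.31)
   = 1 / (1 + 45.709 + 2.0417) = 1/48.751 = 0.02051
[CO3²⁻] = α₂ × DIC = 0.02051 × 2.30 = 0.0472 mmol/kg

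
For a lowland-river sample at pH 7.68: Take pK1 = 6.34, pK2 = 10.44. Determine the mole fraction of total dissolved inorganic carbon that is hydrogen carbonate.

α₁ = 0.955

α₁ = 1 / (1 + [H⁺]/K1 + K2/[H⁺]) = 1 / (1 + 10^-1.34 + 10^-2.76)
   = 1 / (1 + 0.045709 + 0.0017378) = 1/1.0474 = 0.9547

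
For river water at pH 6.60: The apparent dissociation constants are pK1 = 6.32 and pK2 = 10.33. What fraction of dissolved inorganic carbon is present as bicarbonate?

α₁ = 1 / (1 + [H⁺]/K1 + K2/[H⁺]) = 1 / (1 + 10^-0.28 + 10^-3.73)
   = 1 / (1 + 0.52481 + 0.00018621) = 1/1.5250 = 0.6557

α₁ = 0.656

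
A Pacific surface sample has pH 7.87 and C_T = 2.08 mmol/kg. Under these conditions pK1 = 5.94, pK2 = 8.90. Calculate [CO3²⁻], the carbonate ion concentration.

[CO3²⁻] = 0.176 mmol/kg

α₂ = 1 / (1 + [H⁺]/K2 + [H⁺]²/(K1K2)) = 1 / (1 + 10^+1.03 + 10^-0.90)
   = 1 / (1 + 10.715 + 0.12589) = 1/11.841 = 0.08445
[CO3²⁻] = α₂ × DIC = 0.08445 × 2.08 = 0.176 mmol/kg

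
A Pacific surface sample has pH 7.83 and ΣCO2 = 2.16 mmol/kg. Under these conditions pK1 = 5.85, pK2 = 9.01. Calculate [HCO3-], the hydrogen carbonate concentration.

α₁ = 1 / (1 + [H⁺]/K1 + K2/[H⁺]) = 1 / (1 + 10^-1.98 + 10^-1.18)
   = 1 / (1 + 0.010471 + 0.066069) = 1/1.0765 = 0.9289
[HCO3⁻] = α₁ × DIC = 0.9289 × 2.16 = 2.01 mmol/kg

[HCO3⁻] = 2.01 mmol/kg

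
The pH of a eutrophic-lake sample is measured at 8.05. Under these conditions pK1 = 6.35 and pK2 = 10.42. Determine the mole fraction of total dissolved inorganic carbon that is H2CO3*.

α₀ = 0.0195

α₀ = 1 / (1 + K1/[H⁺] + K1K2/[H⁺]²) = 1 / (1 + 10^+1.70 + 10^-0.67)
   = 1 / (1 + 50.119 + 0.21380) = 1/51.333 = 0.01948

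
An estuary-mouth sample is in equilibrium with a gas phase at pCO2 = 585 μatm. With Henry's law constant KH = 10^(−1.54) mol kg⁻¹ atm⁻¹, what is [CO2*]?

[CO2*] = 16.9 μmol/kg

KH = 10^(−1.54) = 2.884×10^-2 mol kg⁻¹ atm⁻¹
[CO2*] = KH · pCO2 = 2.884×10^-2 × 585×10^-6 atm = 1.69×10^-5 mol/kg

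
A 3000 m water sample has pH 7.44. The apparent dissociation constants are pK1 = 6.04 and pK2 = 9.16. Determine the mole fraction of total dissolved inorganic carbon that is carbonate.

α₂ = 1 / (1 + [H⁺]/K2 + [H⁺]²/(K1K2)) = 1 / (1 + 10^+1.72 + 10^+0.32)
   = 1 / (1 + 52.481 + 2.0893) = 1/55.570 = 0.01800

α₂ = 0.0180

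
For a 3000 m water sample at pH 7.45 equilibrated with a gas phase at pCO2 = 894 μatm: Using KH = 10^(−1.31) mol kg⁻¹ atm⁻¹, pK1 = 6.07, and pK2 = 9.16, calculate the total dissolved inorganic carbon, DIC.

DIC = 1.11 mmol/kg

[CO2*] = KH · pCO2 = 10^(−1.31) × 894×10^-6 = 4.379×10^-5 mol/kg
α₀ = 1/(1 + K1/[H⁺] + K1K2/[H⁺]²) = 1/(1 + 10^+1.38 + 10^-0.33) = 0.03928
DIC = [CO2*]/α₀ = 4.379×10^-5 / 0.03928 = 1.11 mmol/kg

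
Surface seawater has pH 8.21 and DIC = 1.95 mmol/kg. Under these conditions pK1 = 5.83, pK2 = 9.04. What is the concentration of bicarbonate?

[HCO3⁻] = 1.69 mmol/kg

α₁ = 1 / (1 + [H⁺]/K1 + K2/[H⁺]) = 1 / (1 + 10^-2.38 + 10^-0.83)
   = 1 / (1 + 0.0041687 + 0.14791) = 1/1.1521 = 0.8680
[HCO3⁻] = α₁ × DIC = 0.8680 × 1.95 = 1.69 mmol/kg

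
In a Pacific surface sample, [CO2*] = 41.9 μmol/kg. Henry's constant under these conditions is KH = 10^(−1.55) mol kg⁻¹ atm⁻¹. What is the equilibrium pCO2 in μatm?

KH = 10^(−1.55) = 2.818×10^-2 mol kg⁻¹ atm⁻¹
pCO2 = [CO2*]/KH = 41.9×10^-6 / 2.818×10^-2 = 1.49×10^-3 atm = 1490 μatm

pCO2 = 1490 μatm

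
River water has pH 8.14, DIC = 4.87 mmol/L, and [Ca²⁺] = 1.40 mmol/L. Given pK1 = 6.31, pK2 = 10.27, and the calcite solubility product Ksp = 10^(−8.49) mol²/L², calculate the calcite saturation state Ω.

Ω = 15.3

α₂ = 1 / (1 + [H⁺]/K2 + [H⁺]²/(K1K2)) = 1 / (1 + 10^+2.13 + 10^+0.30)
   = 1 / (1 + 134.90 + 1.9953) = 1/137.89 = 0.007252
[CO3²⁻] = α₂ × DIC = 0.007252 × 4.87 = 0.03532 mmol/L
Ksp = 10^(−8.49) = 3.236×10^-9
Ω = [Ca²⁺][CO3²⁻]/Ksp = (1.40×10^-3)(3.532×10^-5) / 3.236×10^-9 = 15.3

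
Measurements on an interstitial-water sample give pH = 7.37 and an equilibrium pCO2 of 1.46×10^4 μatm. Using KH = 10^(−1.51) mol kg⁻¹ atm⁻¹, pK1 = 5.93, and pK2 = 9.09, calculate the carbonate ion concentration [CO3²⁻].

[CO2*] = KH · pCO2 = 10^(−1.51) × 1.46×10^4×10^-6 = 4.512×10^-4 mol/kg
α₀ = 1/(1 + K1/[H⁺] + K1K2/[H⁺]²) = 1/(1 + 10^+1.44 + 10^-0.28) = 0.03440
DIC = [CO2*]/α₀ = 4.512×10^-4 / 0.03440 = 13.11 mmol/kg
[CO3²⁻] = α₂·DIC; α₂ = 0.01806, so [CO3²⁻] = 0.01806 × 13.11 = 0.237 mmol/kg

[CO3²⁻] = 0.237 mmol/kg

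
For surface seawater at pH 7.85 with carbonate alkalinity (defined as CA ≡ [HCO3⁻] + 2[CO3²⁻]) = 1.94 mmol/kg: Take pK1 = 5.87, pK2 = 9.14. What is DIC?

DIC = 1.87 mmol/kg

CA = [HCO3⁻] + 2[CO3²⁻] = (α₁ + 2α₂)·DIC
At pH 7.85: [H⁺]/K1 = 10^-1.98 = 0.010471, K2/[H⁺] = 10^-1.29 = 0.051286
α₁ = 1/(1 + 0.010471 + 0.051286) = 1/1.0618 = 0.9418; α₂ = α₁·K2/[H⁺] = 0.04830
α₁ + 2α₂ = 1.0384
DIC = CA / (α₁ + 2α₂) = 1.94 / 1.0384 = 1.87 mmol/kg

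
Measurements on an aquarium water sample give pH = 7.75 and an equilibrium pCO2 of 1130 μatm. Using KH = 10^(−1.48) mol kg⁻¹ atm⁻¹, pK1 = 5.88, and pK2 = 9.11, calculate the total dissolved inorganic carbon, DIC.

[CO2*] = KH · pCO2 = 10^(−1.48) × 1130×10^-6 = 3.742×10^-5 mol/kg
α₀ = 1/(1 + K1/[H⁺] + K1K2/[H⁺]²) = 1/(1 + 10^+1.87 + 10^+0.51) = 0.01276
DIC = [CO2*]/α₀ = 3.742×10^-5 / 0.01276 = 2.93 mmol/kg

DIC = 2.93 mmol/kg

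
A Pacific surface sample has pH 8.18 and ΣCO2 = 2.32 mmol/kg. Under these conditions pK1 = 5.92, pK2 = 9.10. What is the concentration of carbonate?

[CO3²⁻] = 0.248 mmol/kg

α₂ = 1 / (1 + [H⁺]/K2 + [H⁺]²/(K1K2)) = 1 / (1 + 10^+0.92 + 10^-1.34)
   = 1 / (1 + 8.3176 + 0.045709) = 1/9.3633 = 0.1068
[CO3²⁻] = α₂ × DIC = 0.1068 × 2.32 = 0.248 mmol/kg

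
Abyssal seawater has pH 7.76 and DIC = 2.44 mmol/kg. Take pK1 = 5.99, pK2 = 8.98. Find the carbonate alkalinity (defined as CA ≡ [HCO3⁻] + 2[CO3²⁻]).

CA = [HCO3⁻] + 2[CO3²⁻] = (α₁ + 2α₂)·DIC
At pH 7.76: [H⁺]/K1 = 10^-1.77 = 0.016982, K2/[H⁺] = 10^-1.22 = 0.060256
α₁ = 1/(1 + 0.016982 + 0.060256) = 1/1.0772 = 0.9283; α₂ = α₁·K2/[H⁺] = 0.05594
α₁ + 2α₂ = 1.0402
CA = 1.0402 × 2.44 = 2.54 mmol/kg

CA = 2.54 mmol/kg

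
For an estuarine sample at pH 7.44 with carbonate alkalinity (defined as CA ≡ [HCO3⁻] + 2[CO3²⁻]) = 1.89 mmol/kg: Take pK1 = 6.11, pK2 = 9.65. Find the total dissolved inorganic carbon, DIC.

DIC = 1.97 mmol/kg

CA = [HCO3⁻] + 2[CO3²⁻] = (α₁ + 2α₂)·DIC
At pH 7.44: [H⁺]/K1 = 10^-1.33 = 0.046774, K2/[H⁺] = 10^-2.21 = 0.0061660
α₁ = 1/(1 + 0.046774 + 0.0061660) = 1/1.0529 = 0.9497; α₂ = α₁·K2/[H⁺] = 0.005856
α₁ + 2α₂ = 0.9614
DIC = CA / (α₁ + 2α₂) = 1.89 / 0.9614 = 1.97 mmol/kg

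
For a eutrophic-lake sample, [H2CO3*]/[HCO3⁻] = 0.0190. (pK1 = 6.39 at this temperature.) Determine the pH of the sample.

pH = 8.11

From K1 = [H⁺][HCO3⁻]/[H2CO3*]:  pH = pK1 − log₁₀([H2CO3*]/[HCO3⁻])
log₁₀(0.0190) = -1.721
pH = 6.39 − (-1.721) = 8.11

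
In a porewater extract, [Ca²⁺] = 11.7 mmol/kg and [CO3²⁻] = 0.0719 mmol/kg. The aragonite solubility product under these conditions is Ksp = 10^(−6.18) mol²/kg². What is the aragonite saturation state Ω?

Ω = 1.27

Ksp = 10^(−6.18) = 6.607×10^-7
Ω = [Ca²⁺][CO3²⁻]/Ksp = (11.7×10^-3)(0.0719×10^-3) / 6.607×10^-7 = 1.27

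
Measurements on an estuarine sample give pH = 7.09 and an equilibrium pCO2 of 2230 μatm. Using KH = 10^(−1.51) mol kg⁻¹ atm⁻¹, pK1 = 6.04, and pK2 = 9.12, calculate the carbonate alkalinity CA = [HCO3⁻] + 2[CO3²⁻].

[CO2*] = KH · pCO2 = 10^(−1.51) × 2230×10^-6 = 6.891×10^-5 mol/kg
α₀ = 1/(1 + K1/[H⁺] + K1K2/[H⁺]²) = 1/(1 + 10^+1.05 + 10^-0.98) = 0.08114
DIC = [CO2*]/α₀ = 6.891×10^-5 / 0.08114 = 0.8494 mmol/kg
CA = (α₁ + 2α₂)·DIC = (0.9104 + 2×0.008496) × 0.8494 = 0.788 mmol/kg

CA = 0.788 mmol/kg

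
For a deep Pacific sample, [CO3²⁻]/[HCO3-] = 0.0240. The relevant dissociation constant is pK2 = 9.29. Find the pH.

From K2 = [H⁺][CO3²⁻]/[HCO3-]:  pH = pK2 + log₁₀([CO3²⁻]/[HCO3-])
log₁₀(0.0240) = -1.620
pH = 9.29 + (-1.620) = 7.67

pH = 7.67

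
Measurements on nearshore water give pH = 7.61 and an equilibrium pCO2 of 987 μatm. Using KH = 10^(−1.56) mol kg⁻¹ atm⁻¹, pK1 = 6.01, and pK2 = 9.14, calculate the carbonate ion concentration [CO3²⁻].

[CO3²⁻] = 0.0319 mmol/kg

[CO2*] = KH · pCO2 = 10^(−1.56) × 987×10^-6 = 2.718×10^-5 mol/kg
α₀ = 1/(1 + K1/[H⁺] + K1K2/[H⁺]²) = 1/(1 + 10^+1.60 + 10^+0.07) = 0.02382
DIC = [CO2*]/α₀ = 2.718×10^-5 / 0.02382 = 1.141 mmol/kg
[CO3²⁻] = α₂·DIC; α₂ = 0.02798, so [CO3²⁻] = 0.02798 × 1.141 = 0.0319 mmol/kg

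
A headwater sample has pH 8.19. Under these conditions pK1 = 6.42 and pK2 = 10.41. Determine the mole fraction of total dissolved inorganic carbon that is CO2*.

α₀ = 1 / (1 + K1/[H⁺] + K1K2/[H⁺]²) = 1 / (1 + 10^+1.77 + 10^-0.45)
   = 1 / (1 + 58.884 + 0.35481) = 1/60.239 = 0.01660

α₀ = 0.0166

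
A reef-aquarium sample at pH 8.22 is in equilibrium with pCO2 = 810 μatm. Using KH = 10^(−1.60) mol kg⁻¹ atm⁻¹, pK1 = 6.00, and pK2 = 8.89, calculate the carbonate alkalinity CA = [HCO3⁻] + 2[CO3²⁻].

CA = 4.82 mmol/kg

[CO2*] = KH · pCO2 = 10^(−1.60) × 810×10^-6 = 2.035×10^-5 mol/kg
α₀ = 1/(1 + K1/[H⁺] + K1K2/[H⁺]²) = 1/(1 + 10^+2.22 + 10^+1.55) = 0.004940
DIC = [CO2*]/α₀ = 2.035×10^-5 / 0.004940 = 4.119 mmol/kg
CA = (α₁ + 2α₂)·DIC = (0.8198 + 2×0.1753) × 4.119 = 4.82 mmol/kg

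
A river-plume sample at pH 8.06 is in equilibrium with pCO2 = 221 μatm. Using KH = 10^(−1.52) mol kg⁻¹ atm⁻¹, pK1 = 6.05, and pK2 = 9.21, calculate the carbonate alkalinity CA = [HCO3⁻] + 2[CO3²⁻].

CA = 0.780 mmol/kg

[CO2*] = KH · pCO2 = 10^(−1.52) × 221×10^-6 = 6.674×10^-6 mol/kg
α₀ = 1/(1 + K1/[H⁺] + K1K2/[H⁺]²) = 1/(1 + 10^+2.01 + 10^+0.86) = 0.009044
DIC = [CO2*]/α₀ = 6.674×10^-6 / 0.009044 = 0.7380 mmol/kg
CA = (α₁ + 2α₂)·DIC = (0.9254 + 2×0.06552) × 0.7380 = 0.780 mmol/kg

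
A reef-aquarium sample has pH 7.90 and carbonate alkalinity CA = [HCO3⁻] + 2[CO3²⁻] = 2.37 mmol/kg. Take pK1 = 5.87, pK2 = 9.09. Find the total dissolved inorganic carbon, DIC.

CA = [HCO3⁻] + 2[CO3²⁻] = (α₁ + 2α₂)·DIC
At pH 7.90: [H⁺]/K1 = 10^-2.03 = 0.0093325, K2/[H⁺] = 10^-1.19 = 0.064565
α₁ = 1/(1 + 0.0093325 + 0.064565) = 1/1.0739 = 0.9312; α₂ = α₁·K2/[H⁺] = 0.06012
α₁ + 2α₂ = 1.0514
DIC = CA / (α₁ + 2α₂) = 2.37 / 1.0514 = 2.25 mmol/kg

DIC = 2.25 mmol/kg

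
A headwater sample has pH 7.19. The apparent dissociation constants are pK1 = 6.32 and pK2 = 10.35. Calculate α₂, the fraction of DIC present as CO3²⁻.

α₂ = 0.000609

α₂ = 1 / (1 + [H⁺]/K2 + [H⁺]²/(K1K2)) = 1 / (1 + 10^+3.16 + 10^+2.29)
   = 1 / (1 + 1445.4 + 194.98) = 1/1641.4 = 0.0006092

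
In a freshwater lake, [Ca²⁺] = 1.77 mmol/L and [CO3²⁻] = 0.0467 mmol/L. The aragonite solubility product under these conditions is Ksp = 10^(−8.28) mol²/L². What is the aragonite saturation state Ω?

Ω = 15.8

Ksp = 10^(−8.28) = 5.248×10^-9
Ω = [Ca²⁺][CO3²⁻]/Ksp = (1.77×10^-3)(0.0467×10^-3) / 5.248×10^-9 = 15.8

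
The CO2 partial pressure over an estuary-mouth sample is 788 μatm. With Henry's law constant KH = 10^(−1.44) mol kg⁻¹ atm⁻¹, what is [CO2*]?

KH = 10^(−1.44) = 3.631×10^-2 mol kg⁻¹ atm⁻¹
[CO2*] = KH · pCO2 = 3.631×10^-2 × 788×10^-6 atm = 2.86×10^-5 mol/kg

[CO2*] = 28.6 μmol/kg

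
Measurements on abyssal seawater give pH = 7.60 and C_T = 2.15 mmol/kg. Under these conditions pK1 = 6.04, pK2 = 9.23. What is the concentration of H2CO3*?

α₀ = 1 / (1 + K1/[H⁺] + K1K2/[H⁺]²) = 1 / (1 + 10^+1.56 + 10^-0.07)
   = 1 / (1 + 36.308 + 0.85114) = 1/38.159 = 0.02621
[CO2*] = α₀ × DIC = 0.02621 × 2.15 = 0.0563 mmol/kg

[CO2*] = 0.0563 mmol/kg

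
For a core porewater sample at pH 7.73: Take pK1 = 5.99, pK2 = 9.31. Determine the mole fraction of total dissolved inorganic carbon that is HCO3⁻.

α₁ = 1 / (1 + [H⁺]/K1 + K2/[H⁺]) = 1 / (1 + 10^-1.74 + 10^-1.58)
   = 1 / (1 + 0.018197 + 0.026303) = 1/1.0445 = 0.9574

α₁ = 0.957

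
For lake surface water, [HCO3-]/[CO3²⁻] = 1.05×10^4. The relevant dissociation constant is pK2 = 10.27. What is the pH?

pH = 6.25

From K2 = [H⁺][CO3²⁻]/[HCO3-]:  pH = pK2 − log₁₀([HCO3-]/[CO3²⁻])
log₁₀(1.05×10^4) = +4.021
pH = 10.27 − (+4.021) = 6.25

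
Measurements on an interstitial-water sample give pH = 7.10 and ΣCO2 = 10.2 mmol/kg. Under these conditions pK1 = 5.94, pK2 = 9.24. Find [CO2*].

α₀ = 1 / (1 + K1/[H⁺] + K1K2/[H⁺]²) = 1 / (1 + 10^+1.16 + 10^-0.98)
   = 1 / (1 + 14.454 + 0.10471) = 1/15.559 = 0.06427
[CO2*] = α₀ × DIC = 0.06427 × 10.2 = 0.656 mmol/kg

[CO2*] = 0.656 mmol/kg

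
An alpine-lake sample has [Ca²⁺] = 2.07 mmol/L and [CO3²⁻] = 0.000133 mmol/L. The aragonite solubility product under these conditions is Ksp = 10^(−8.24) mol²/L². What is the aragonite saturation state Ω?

Ksp = 10^(−8.24) = 5.754×10^-9
Ω = [Ca²⁺][CO3²⁻]/Ksp = (2.07×10^-3)(0.000133×10^-3) / 5.754×10^-9 = 0.0478

Ω = 0.0478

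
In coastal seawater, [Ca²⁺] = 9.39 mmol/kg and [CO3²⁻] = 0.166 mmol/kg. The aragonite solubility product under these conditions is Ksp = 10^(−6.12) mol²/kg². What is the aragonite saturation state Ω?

Ω = 2.05

Ksp = 10^(−6.12) = 7.586×10^-7
Ω = [Ca²⁺][CO3²⁻]/Ksp = (9.39×10^-3)(0.166×10^-3) / 7.586×10^-7 = 2.05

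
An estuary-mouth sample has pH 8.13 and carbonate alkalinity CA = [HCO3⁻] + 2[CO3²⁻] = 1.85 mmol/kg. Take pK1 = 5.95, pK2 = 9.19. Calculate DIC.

DIC = 1.72 mmol/kg

CA = [HCO3⁻] + 2[CO3²⁻] = (α₁ + 2α₂)·DIC
At pH 8.13: [H⁺]/K1 = 10^-2.18 = 0.0066069, K2/[H⁺] = 10^-1.06 = 0.087096
α₁ = 1/(1 + 0.0066069 + 0.087096) = 1/1.0937 = 0.9143; α₂ = α₁·K2/[H⁺] = 0.07963
α₁ + 2α₂ = 1.0736
DIC = CA / (α₁ + 2α₂) = 1.85 / 1.0736 = 1.72 mmol/kg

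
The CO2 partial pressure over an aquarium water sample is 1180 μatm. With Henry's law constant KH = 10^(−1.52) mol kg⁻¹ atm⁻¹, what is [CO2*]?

[CO2*] = 35.6 μmol/kg

KH = 10^(−1.52) = 3.020×10^-2 mol kg⁻¹ atm⁻¹
[CO2*] = KH · pCO2 = 3.020×10^-2 × 1180×10^-6 atm = 3.56×10^-5 mol/kg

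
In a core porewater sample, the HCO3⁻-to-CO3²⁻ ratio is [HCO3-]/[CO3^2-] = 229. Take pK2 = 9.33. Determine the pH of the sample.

From K2 = [H⁺][CO3^2-]/[HCO3-]:  pH = pK2 − log₁₀([HCO3-]/[CO3^2-])
log₁₀(229) = +2.360
pH = 9.33 − (+2.360) = 6.97

pH = 6.97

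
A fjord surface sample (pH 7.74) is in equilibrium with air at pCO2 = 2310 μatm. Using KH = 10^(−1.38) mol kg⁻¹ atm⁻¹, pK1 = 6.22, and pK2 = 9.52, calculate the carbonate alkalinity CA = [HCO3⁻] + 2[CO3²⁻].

[CO2*] = KH · pCO2 = 10^(−1.38) × 2310×10^-6 = 9.630×10^-5 mol/kg
α₀ = 1/(1 + K1/[H⁺] + K1K2/[H⁺]²) = 1/(1 + 10^+1.52 + 10^-0.26) = 0.02885
DIC = [CO2*]/α₀ = 9.630×10^-5 / 0.02885 = 3.338 mmol/kg
CA = (α₁ + 2α₂)·DIC = (0.9553 + 2×0.01585) × 3.338 = 3.29 mmol/kg

CA = 3.29 mmol/kg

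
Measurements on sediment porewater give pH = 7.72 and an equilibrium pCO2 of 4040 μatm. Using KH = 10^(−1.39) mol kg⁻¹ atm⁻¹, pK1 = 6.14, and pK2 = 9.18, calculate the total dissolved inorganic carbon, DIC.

DIC = 6.64 mmol/kg

[CO2*] = KH · pCO2 = 10^(−1.39) × 4040×10^-6 = 1.646×10^-4 mol/kg
α₀ = 1/(1 + K1/[H⁺] + K1K2/[H⁺]²) = 1/(1 + 10^+1.58 + 10^+0.12) = 0.02479
DIC = [CO2*]/α₀ = 1.646×10^-4 / 0.02479 = 6.64 mmol/kg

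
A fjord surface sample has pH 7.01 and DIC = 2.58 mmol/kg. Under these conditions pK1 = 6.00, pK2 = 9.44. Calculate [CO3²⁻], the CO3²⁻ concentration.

[CO3²⁻] = 8.70 μmol/kg

α₂ = 1 / (1 + [H⁺]/K2 + [H⁺]²/(K1K2)) = 1 / (1 + 10^+2.43 + 10^+1.42)
   = 1 / (1 + 269.15 + 26.303) = 1/296.46 = 0.003373
[CO3²⁻] = α₂ × DIC = 0.003373 × 2.58 = 0.00870 mmol/kg = 8.70 μmol/kg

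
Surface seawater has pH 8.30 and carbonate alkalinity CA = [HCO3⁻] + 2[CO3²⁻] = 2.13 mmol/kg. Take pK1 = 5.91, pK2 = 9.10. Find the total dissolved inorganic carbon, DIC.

DIC = 1.88 mmol/kg

CA = [HCO3⁻] + 2[CO3²⁻] = (α₁ + 2α₂)·DIC
At pH 8.30: [H⁺]/K1 = 10^-2.39 = 0.0040738, K2/[H⁺] = 10^-0.80 = 0.15849
α₁ = 1/(1 + 0.0040738 + 0.15849) = 1/1.1626 = 0.8602; α₂ = α₁·K2/[H⁺] = 0.1363
α₁ + 2α₂ = 1.1328
DIC = CA / (α₁ + 2α₂) = 2.13 / 1.1328 = 1.88 mmol/kg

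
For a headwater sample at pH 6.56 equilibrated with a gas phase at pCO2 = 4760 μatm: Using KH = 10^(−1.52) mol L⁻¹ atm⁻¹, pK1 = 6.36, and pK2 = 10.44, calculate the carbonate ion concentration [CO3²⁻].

[CO2*] = KH · pCO2 = 10^(−1.52) × 4760×10^-6 = 1.437×10^-4 mol/L
α₀ = 1/(1 + K1/[H⁺] + K1K2/[H⁺]²) = 1/(1 + 10^+0.20 + 10^-3.68) = 0.3868
DIC = [CO2*]/α₀ = 1.437×10^-4 / 0.3868 = 0.3716 mmol/L
[CO3²⁻] = α₂·DIC; α₂ = 8.082×10^-5, so [CO3²⁻] = 8.082×10^-5 × 0.3716 = 3.00×10^-5 mmol/L = 0.0300 μmol/L

[CO3²⁻] = 0.0300 μmol/L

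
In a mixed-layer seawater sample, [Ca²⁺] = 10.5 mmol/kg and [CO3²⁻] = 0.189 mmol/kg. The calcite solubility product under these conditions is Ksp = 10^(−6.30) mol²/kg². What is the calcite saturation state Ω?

Ksp = 10^(−6.30) = 5.012×10^-7
Ω = [Ca²⁺][CO3²⁻]/Ksp = (10.5×10^-3)(0.189×10^-3) / 5.012×10^-7 = 3.96

Ω = 3.96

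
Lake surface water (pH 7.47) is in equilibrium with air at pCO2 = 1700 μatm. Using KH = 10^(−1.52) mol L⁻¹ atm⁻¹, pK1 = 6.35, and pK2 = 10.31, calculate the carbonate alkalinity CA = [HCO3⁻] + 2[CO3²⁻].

CA = 0.679 mmol/L

[CO2*] = KH · pCO2 = 10^(−1.52) × 1700×10^-6 = 5.134×10^-5 mol/L
α₀ = 1/(1 + K1/[H⁺] + K1K2/[H⁺]²) = 1/(1 + 10^+1.12 + 10^-1.72) = 0.07041
DIC = [CO2*]/α₀ = 5.134×10^-5 / 0.07041 = 0.7291 mmol/L
CA = (α₁ + 2α₂)·DIC = (0.9282 + 2×0.001342) × 0.7291 = 0.679 mmol/L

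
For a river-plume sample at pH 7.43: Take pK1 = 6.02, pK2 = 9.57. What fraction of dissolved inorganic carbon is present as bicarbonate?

α₁ = 0.956

α₁ = 1 / (1 + [H⁺]/K1 + K2/[H⁺]) = 1 / (1 + 10^-1.41 + 10^-2.14)
   = 1 / (1 + 0.038905 + 0.0072444) = 1/1.0461 = 0.9559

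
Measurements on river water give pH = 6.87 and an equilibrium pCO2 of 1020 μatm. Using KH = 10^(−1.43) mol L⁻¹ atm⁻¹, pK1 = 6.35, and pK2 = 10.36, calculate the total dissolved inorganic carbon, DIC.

[CO2*] = KH · pCO2 = 10^(−1.43) × 1020×10^-6 = 3.790×10^-5 mol/L
α₀ = 1/(1 + K1/[H⁺] + K1K2/[H⁺]²) = 1/(1 + 10^+0.52 + 10^-2.97) = 0.2319
DIC = [CO2*]/α₀ = 3.790×10^-5 / 0.2319 = 0.163 mmol/L

DIC = 0.163 mmol/L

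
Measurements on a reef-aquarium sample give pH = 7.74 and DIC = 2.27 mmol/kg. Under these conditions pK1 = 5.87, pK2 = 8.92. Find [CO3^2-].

α₂ = 1 / (1 + [H⁺]/K2 + [H⁺]²/(K1K2)) = 1 / (1 + 10^+1.18 + 10^-0.69)
   = 1 / (1 + 15.136 + 0.20417) = 1/16.340 = 0.06120
[CO3²⁻] = α₂ × DIC = 0.06120 × 2.27 = 0.139 mmol/kg

[CO3²⁻] = 0.139 mmol/kg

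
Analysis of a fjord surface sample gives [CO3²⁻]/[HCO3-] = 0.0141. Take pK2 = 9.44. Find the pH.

pH = 7.59

From K2 = [H⁺][CO3²⁻]/[HCO3-]:  pH = pK2 + log₁₀([CO3²⁻]/[HCO3-])
log₁₀(0.0141) = -1.851
pH = 9.44 + (-1.851) = 7.59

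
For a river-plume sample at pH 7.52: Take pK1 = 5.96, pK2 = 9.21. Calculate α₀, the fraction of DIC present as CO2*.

α₀ = 0.0263

α₀ = 1 / (1 + K1/[H⁺] + K1K2/[H⁺]²) = 1 / (1 + 10^+1.56 + 10^-0.13)
   = 1 / (1 + 36.308 + 0.74131) = 1/38.049 = 0.02628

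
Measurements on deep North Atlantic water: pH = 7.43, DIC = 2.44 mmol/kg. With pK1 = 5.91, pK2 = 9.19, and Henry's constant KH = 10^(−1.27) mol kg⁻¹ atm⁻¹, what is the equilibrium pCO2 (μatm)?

α₀ = 1 / (1 + K1/[H⁺] + K1K2/[H⁺]²) = 1 / (1 + 10^+1.52 + 10^-0.24)
   = 1 / (1 + 33.113 + 0.57544) = 1/34.689 = 0.02883
[CO2*] = α₀ × DIC = 0.02883 × 2.44 = 0.07034 mmol/kg
pCO2 = [CO2*]/KH = 7.034×10^-5 / 5.370×10^-2 = 1310 μatm

pCO2 = 1310 μatm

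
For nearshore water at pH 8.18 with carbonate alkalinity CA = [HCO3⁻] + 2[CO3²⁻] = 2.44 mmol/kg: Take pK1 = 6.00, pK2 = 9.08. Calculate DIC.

CA = [HCO3⁻] + 2[CO3²⁻] = (α₁ + 2α₂)·DIC
At pH 8.18: [H⁺]/K1 = 10^-2.18 = 0.0066069, K2/[H⁺] = 10^-0.90 = 0.12589
α₁ = 1/(1 + 0.0066069 + 0.12589) = 1/1.1325 = 0.8830; α₂ = α₁·K2/[H⁺] = 0.1112
α₁ + 2α₂ = 1.1053
DIC = CA / (α₁ + 2α₂) = 2.44 / 1.1053 = 2.21 mmol/kg

DIC = 2.21 mmol/kg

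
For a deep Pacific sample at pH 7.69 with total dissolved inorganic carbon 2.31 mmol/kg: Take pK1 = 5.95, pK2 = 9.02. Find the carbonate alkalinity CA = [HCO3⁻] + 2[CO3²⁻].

CA = [HCO3⁻] + 2[CO3²⁻] = (α₁ + 2α₂)·DIC
At pH 7.69: [H⁺]/K1 = 10^-1.74 = 0.018197, K2/[H⁺] = 10^-1.33 = 0.046774
α₁ = 1/(1 + 0.018197 + 0.046774) = 1/1.0650 = 0.9390; α₂ = α₁·K2/[H⁺] = 0.04392
α₁ + 2α₂ = 1.0268
CA = 1.0268 × 2.31 = 2.37 mmol/kg

CA = 2.37 mmol/kg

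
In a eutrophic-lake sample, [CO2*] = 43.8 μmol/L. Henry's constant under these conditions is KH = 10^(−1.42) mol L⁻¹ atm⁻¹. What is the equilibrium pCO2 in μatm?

KH = 10^(−1.42) = 3.802×10^-2 mol L⁻¹ atm⁻¹
pCO2 = [CO2*]/KH = 43.8×10^-6 / 3.802×10^-2 = 1.15×10^-3 atm = 1150 μatm

pCO2 = 1150 μatm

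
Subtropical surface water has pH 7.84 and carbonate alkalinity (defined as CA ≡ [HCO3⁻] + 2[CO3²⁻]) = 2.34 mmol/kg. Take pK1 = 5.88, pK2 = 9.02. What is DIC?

CA = [HCO3⁻] + 2[CO3²⁻] = (α₁ + 2α₂)·DIC
At pH 7.84: [H⁺]/K1 = 10^-1.96 = 0.010965, K2/[H⁺] = 10^-1.18 = 0.066069
α₁ = 1/(1 + 0.010965 + 0.066069) = 1/1.0770 = 0.9285; α₂ = α₁·K2/[H⁺] = 0.06134
α₁ + 2α₂ = 1.0512
DIC = CA / (α₁ + 2α₂) = 2.34 / 1.0512 = 2.23 mmol/kg

DIC = 2.23 mmol/kg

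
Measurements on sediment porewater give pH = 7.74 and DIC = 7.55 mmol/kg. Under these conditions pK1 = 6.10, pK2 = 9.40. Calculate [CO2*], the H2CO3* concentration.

α₀ = 1 / (1 + K1/[H⁺] + K1K2/[H⁺]²) = 1 / (1 + 10^+1.64 + 10^-0.02)
   = 1 / (1 + 43.652 + 0.95499) = 1/45.607 = 0.02193
[CO2*] = α₀ × DIC = 0.02193 × 7.55 = 0.166 mmol/kg

[CO2*] = 0.166 mmol/kg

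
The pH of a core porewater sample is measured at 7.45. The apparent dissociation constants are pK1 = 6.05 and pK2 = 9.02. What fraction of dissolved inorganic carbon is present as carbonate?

α₂ = 0.0252

α₂ = 1 / (1 + [H⁺]/K2 + [H⁺]²/(K1K2)) = 1 / (1 + 10^+1.57 + 10^+0.17)
   = 1 / (1 + 37.154 + 1.4791) = 1/39.633 = 0.02523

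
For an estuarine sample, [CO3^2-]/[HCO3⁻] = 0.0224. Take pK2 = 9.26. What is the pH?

From K2 = [H⁺][CO3^2-]/[HCO3⁻]:  pH = pK2 + log₁₀([CO3^2-]/[HCO3⁻])
log₁₀(0.0224) = -1.650
pH = 9.26 + (-1.650) = 7.61

pH = 7.61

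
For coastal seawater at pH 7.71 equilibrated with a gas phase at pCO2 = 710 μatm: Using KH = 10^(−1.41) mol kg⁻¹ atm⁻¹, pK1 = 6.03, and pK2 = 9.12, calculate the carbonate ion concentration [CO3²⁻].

[CO3²⁻] = 0.0514 mmol/kg

[CO2*] = KH · pCO2 = 10^(−1.41) × 710×10^-6 = 2.762×10^-5 mol/kg
α₀ = 1/(1 + K1/[H⁺] + K1K2/[H⁺]²) = 1/(1 + 10^+1.68 + 10^+0.27) = 0.01971
DIC = [CO2*]/α₀ = 2.762×10^-5 / 0.01971 = 1.401 mmol/kg
[CO3²⁻] = α₂·DIC; α₂ = 0.03671, so [CO3²⁻] = 0.03671 × 1.401 = 0.0514 mmol/kg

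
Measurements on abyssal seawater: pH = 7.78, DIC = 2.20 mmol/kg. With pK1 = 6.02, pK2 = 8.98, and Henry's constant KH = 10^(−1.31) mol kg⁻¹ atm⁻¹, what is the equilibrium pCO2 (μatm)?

pCO2 = 722 μatm

α₀ = 1 / (1 + K1/[H⁺] + K1K2/[H⁺]²) = 1 / (1 + 10^+1.76 + 10^+0.56)
   = 1 / (1 + 57.544 + 3.6308) = 1/62.175 = 0.01608
[CO2*] = α₀ × DIC = 0.01608 × 2.20 = 0.03538 mmol/kg
pCO2 = [CO2*]/KH = 3.538×10^-5 / 4.898×10^-2 = 722 μatm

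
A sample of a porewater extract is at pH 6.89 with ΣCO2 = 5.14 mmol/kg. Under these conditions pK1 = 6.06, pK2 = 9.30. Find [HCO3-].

α₁ = 1 / (1 + [H⁺]/K1 + K2/[H⁺]) = 1 / (1 + 10^-0.83 + 10^-2.41)
   = 1 / (1 + 0.14791 + 0.0038905) = 1/1.1518 = 0.8682
[HCO3⁻] = α₁ × DIC = 0.8682 × 5.14 = 4.46 mmol/kg

[HCO3⁻] = 4.46 mmol/kg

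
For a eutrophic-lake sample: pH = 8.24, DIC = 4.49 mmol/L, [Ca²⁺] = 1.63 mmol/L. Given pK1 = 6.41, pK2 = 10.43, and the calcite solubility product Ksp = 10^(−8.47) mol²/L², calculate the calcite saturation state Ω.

α₂ = 1 / (1 + [H⁺]/K2 + [H⁺]²/(K1K2)) = 1 / (1 + 10^+2.19 + 10^+0.36)
   = 1 / (1 + 154.88 + 2.2909) = 1/158.17 = 0.006322
[CO3²⁻] = α₂ × DIC = 0.006322 × 4.49 = 0.02839 mmol/L
Ksp = 10^(−8.47) = 3.388×10^-9
Ω = [Ca²⁺][CO3²⁻]/Ksp = (1.63×10^-3)(2.839×10^-5) / 3.388×10^-9 = 13.7

Ω = 13.7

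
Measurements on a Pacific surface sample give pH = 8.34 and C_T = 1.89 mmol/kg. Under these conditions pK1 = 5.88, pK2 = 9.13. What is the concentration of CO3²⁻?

[CO3²⁻] = 0.263 mmol/kg

α₂ = 1 / (1 + [H⁺]/K2 + [H⁺]²/(K1K2)) = 1 / (1 + 10^+0.79 + 10^-1.67)
   = 1 / (1 + 6.1660 + 0.021380) = 1/7.1873 = 0.1391
[CO3²⁻] = α₂ × DIC = 0.1391 × 1.89 = 0.263 mmol/kg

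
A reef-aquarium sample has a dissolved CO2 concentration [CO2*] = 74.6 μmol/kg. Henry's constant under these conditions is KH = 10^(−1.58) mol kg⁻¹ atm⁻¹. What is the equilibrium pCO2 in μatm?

pCO2 = 2840 μatm

KH = 10^(−1.58) = 2.630×10^-2 mol kg⁻¹ atm⁻¹
pCO2 = [CO2*]/KH = 74.6×10^-6 / 2.630×10^-2 = 2.84×10^-3 atm = 2840 μatm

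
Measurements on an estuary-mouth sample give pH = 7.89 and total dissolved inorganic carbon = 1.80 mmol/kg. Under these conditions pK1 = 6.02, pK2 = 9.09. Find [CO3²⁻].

[CO3²⁻] = 0.105 mmol/kg

α₂ = 1 / (1 + [H⁺]/K2 + [H⁺]²/(K1K2)) = 1 / (1 + 10^+1.20 + 10^-0.67)
   = 1 / (1 + 15.849 + 0.21380) = 1/17.063 = 0.05861
[CO3²⁻] = α₂ × DIC = 0.05861 × 1.80 = 0.105 mmol/kg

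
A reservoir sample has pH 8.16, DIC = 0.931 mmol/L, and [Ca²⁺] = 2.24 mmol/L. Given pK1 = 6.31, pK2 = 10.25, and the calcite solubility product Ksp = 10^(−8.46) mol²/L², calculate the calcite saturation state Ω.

α₂ = 1 / (1 + [H⁺]/K2 + [H⁺]²/(K1K2)) = 1 / (1 + 10^+2.09 + 10^+0.24)
   = 1 / (1 + 123.03 + 1.7378) = 1/125.76 = 0.007951
[CO3²⁻] = α₂ × DIC = 0.007951 × 0.931 = 0.007403 mmol/L = 7.403 μmol/L
Ksp = 10^(−8.46) = 3.467×10^-9
Ω = [Ca²⁺][CO3²⁻]/Ksp = (2.24×10^-3)(7.403×10^-6) / 3.467×10^-9 = 4.78

Ω = 4.78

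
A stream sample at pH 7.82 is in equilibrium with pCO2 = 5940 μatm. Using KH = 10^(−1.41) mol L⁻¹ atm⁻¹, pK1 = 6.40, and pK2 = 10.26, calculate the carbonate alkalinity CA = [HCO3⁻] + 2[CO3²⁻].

CA = 6.12 mmol/L

[CO2*] = KH · pCO2 = 10^(−1.41) × 5940×10^-6 = 2.311×10^-4 mol/L
α₀ = 1/(1 + K1/[H⁺] + K1K2/[H⁺]²) = 1/(1 + 10^+1.42 + 10^-1.02) = 0.03650
DIC = [CO2*]/α₀ = 2.311×10^-4 / 0.03650 = 6.332 mmol/L
CA = (α₁ + 2α₂)·DIC = (0.9600 + 2×0.003486) × 6.332 = 6.12 mmol/L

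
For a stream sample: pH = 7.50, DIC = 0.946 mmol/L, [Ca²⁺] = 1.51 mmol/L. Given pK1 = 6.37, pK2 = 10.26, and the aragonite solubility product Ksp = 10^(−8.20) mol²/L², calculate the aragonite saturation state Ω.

α₂ = 1 / (1 + [H⁺]/K2 + [H⁺]²/(K1K2)) = 1 / (1 + 10^+2.76 + 10^+1.63)
   = 1 / (1 + 575.44 + 42.658) = 1/619.10 = 0.001615
[CO3²⁻] = α₂ × DIC = 0.001615 × 0.946 = 0.001528 mmol/L = 1.528 μmol/L
Ksp = 10^(−8.20) = 6.310×10^-9
Ω = [Ca²⁺][CO3²⁻]/Ksp = (1.51×10^-3)(1.528×10^-6) / 6.310×10^-9 = 0.366

Ω = 0.366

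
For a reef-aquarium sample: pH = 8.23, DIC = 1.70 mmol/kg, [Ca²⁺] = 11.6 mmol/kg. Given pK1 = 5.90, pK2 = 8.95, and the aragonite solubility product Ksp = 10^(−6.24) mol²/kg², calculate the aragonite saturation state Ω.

Ω = 5.46

α₂ = 1 / (1 + [H⁺]/K2 + [H⁺]²/(K1K2)) = 1 / (1 + 10^+0.72 + 10^-1.61)
   = 1 / (1 + 5.2481 + 0.024547) = 1/6.2726 = 0.1594
[CO3²⁻] = α₂ × DIC = 0.1594 × 1.70 = 0.2710 mmol/kg
Ksp = 10^(−6.24) = 5.754×10^-7
Ω = [Ca²⁺][CO3²⁻]/Ksp = (11.6×10^-3)(2.710×10^-4) / 5.754×10^-7 = 5.46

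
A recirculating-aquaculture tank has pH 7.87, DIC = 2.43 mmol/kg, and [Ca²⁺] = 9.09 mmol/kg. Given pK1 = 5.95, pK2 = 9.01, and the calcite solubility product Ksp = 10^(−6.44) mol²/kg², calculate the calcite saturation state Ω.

Ω = 4.06

α₂ = 1 / (1 + [H⁺]/K2 + [H⁺]²/(K1K2)) = 1 / (1 + 10^+1.14 + 10^-0.78)
   = 1 / (1 + 13.804 + 0.16596) = 1/14.970 = 0.06680
[CO3²⁻] = α₂ × DIC = 0.06680 × 2.43 = 0.1623 mmol/kg
Ksp = 10^(−6.44) = 3.631×10^-7
Ω = [Ca²⁺][CO3²⁻]/Ksp = (9.09×10^-3)(1.623×10^-4) / 3.631×10^-7 = 4.06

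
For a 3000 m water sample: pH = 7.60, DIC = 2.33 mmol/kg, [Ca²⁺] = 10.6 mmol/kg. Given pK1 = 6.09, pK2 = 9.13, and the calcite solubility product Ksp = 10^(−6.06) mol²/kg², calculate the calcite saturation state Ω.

α₂ = 1 / (1 + [H⁺]/K2 + [H⁺]²/(K1K2)) = 1 / (1 + 10^+1.53 + 10^+0.02)
   = 1 / (1 + 33.884 + 1.0471) = 1/35.932 = 0.02783
[CO3²⁻] = α₂ × DIC = 0.02783 × 2.33 = 0.06485 mmol/kg
Ksp = 10^(−6.06) = 8.710×10^-7
Ω = [Ca²⁺][CO3²⁻]/Ksp = (10.6×10^-3)(6.485×10^-5) / 8.710×10^-7 = 0.789

Ω = 0.789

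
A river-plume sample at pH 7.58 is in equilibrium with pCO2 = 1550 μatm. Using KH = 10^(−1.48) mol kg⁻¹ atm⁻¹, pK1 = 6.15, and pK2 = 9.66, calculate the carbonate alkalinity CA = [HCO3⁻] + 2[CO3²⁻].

[CO2*] = KH · pCO2 = 10^(−1.48) × 1550×10^-6 = 5.133×10^-5 mol/kg
α₀ = 1/(1 + K1/[H⁺] + K1K2/[H⁺]²) = 1/(1 + 10^+1.43 + 10^-0.65) = 0.03554
DIC = [CO2*]/α₀ = 5.133×10^-5 / 0.03554 = 1.444 mmol/kg
CA = (α₁ + 2α₂)·DIC = (0.9565 + 2×0.007956) × 1.444 = 1.40 mmol/kg

CA = 1.40 mmol/kg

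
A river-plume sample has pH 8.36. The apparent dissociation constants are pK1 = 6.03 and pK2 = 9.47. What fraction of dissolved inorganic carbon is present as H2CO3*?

α₀ = 0.00432

α₀ = 1 / (1 + K1/[H⁺] + K1K2/[H⁺]²) = 1 / (1 + 10^+2.33 + 10^+1.22)
   = 1 / (1 + 213.80 + 16.596) = 1/231.39 = 0.004322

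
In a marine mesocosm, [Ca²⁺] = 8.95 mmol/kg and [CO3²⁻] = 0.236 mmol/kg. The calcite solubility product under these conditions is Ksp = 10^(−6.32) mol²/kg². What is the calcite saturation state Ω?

Ω = 4.41

Ksp = 10^(−6.32) = 4.786×10^-7
Ω = [Ca²⁺][CO3²⁻]/Ksp = (8.95×10^-3)(0.236×10^-3) / 4.786×10^-7 = 4.41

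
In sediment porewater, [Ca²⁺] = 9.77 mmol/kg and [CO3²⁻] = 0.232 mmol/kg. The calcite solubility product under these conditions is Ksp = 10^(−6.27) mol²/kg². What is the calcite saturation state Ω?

Ksp = 10^(−6.27) = 5.370×10^-7
Ω = [Ca²⁺][CO3²⁻]/Ksp = (9.77×10^-3)(0.232×10^-3) / 5.370×10^-7 = 4.22

Ω = 4.22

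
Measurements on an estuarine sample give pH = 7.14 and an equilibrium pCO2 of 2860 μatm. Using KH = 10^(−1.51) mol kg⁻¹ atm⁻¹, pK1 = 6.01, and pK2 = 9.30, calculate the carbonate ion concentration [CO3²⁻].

[CO3²⁻] = 8.25 μmol/kg

[CO2*] = KH · pCO2 = 10^(−1.51) × 2860×10^-6 = 8.838×10^-5 mol/kg
α₀ = 1/(1 + K1/[H⁺] + K1K2/[H⁺]²) = 1/(1 + 10^+1.13 + 10^-1.03) = 0.06857
DIC = [CO2*]/α₀ = 8.838×10^-5 / 0.06857 = 1.289 mmol/kg
[CO3²⁻] = α₂·DIC; α₂ = 0.006400, so [CO3²⁻] = 0.006400 × 1.289 = 0.00825 mmol/kg = 8.25 μmol/kg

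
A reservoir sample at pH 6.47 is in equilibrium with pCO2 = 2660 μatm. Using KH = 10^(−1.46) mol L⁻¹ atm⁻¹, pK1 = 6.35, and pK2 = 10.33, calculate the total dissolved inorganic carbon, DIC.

[CO2*] = KH · pCO2 = 10^(−1.46) × 2660×10^-6 = 9.223×10^-5 mol/L
α₀ = 1/(1 + K1/[H⁺] + K1K2/[H⁺]²) = 1/(1 + 10^+0.12 + 10^-3.74) = 0.4313
DIC = [CO2*]/α₀ = 9.223×10^-5 / 0.4313 = 0.214 mmol/L

DIC = 0.214 mmol/L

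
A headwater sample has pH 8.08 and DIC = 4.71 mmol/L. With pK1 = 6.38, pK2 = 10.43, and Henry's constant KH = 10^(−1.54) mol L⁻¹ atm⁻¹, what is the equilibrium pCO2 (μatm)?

α₀ = 1 / (1 + K1/[H⁺] + K1K2/[H⁺]²) = 1 / (1 + 10^+1.70 + 10^-0.65)
   = 1 / (1 + 50.119 + 0.22387) = 1/51.343 = 0.01948
[CO2*] = α₀ × DIC = 0.01948 × 4.71 = 0.09174 mmol/L
pCO2 = [CO2*]/KH = 9.174×10^-5 / 2.884×10^-2 = 3180 μatm

pCO2 = 3180 μatm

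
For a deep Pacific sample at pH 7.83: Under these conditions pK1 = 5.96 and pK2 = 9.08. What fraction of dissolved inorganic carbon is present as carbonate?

α₂ = 0.0526

α₂ = 1 / (1 + [H⁺]/K2 + [H⁺]²/(K1K2)) = 1 / (1 + 10^+1.25 + 10^-0.62)
   = 1 / (1 + 17.783 + 0.23988) = 1/19.023 = 0.05257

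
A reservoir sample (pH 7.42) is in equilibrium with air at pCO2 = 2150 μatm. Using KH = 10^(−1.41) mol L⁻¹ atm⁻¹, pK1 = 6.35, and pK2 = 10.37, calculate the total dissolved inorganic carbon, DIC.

[CO2*] = KH · pCO2 = 10^(−1.41) × 2150×10^-6 = 8.364×10^-5 mol/L
α₀ = 1/(1 + K1/[H⁺] + K1K2/[H⁺]²) = 1/(1 + 10^+1.07 + 10^-1.88) = 0.07836
DIC = [CO2*]/α₀ = 8.364×10^-5 / 0.07836 = 1.07 mmol/L

DIC = 1.07 mmol/L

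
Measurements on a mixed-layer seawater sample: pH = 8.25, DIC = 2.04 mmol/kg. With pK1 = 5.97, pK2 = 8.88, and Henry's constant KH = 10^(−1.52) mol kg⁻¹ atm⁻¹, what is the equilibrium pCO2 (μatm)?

pCO2 = 286 μatm

α₀ = 1 / (1 + K1/[H⁺] + K1K2/[H⁺]²) = 1 / (1 + 10^+2.28 + 10^+1.65)
   = 1 / (1 + 190.55 + 44.668) = 1/236.21 = 0.004233
[CO2*] = α₀ × DIC = 0.004233 × 2.04 = 0.008636 mmol/kg = 8.636 μmol/kg
pCO2 = [CO2*]/KH = 8.636×10^-6 / 3.020×10^-2 = 286 μatm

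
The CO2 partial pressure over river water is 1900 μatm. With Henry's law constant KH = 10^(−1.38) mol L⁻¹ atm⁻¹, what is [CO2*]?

KH = 10^(−1.38) = 4.169×10^-2 mol L⁻¹ atm⁻¹
[CO2*] = KH · pCO2 = 4.169×10^-2 × 1900×10^-6 atm = 7.92×10^-5 mol/L

[CO2*] = 79.2 μmol/L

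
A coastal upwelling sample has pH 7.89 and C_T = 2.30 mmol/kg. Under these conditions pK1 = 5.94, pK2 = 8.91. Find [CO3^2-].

[CO3²⁻] = 0.198 mmol/kg

α₂ = 1 / (1 + [H⁺]/K2 + [H⁺]²/(K1K2)) = 1 / (1 + 10^+1.02 + 10^-0.93)
   = 1 / (1 + 10.471 + 0.11749) = 1/11.589 = 0.08629
[CO3²⁻] = α₂ × DIC = 0.08629 × 2.30 = 0.198 mmol/kg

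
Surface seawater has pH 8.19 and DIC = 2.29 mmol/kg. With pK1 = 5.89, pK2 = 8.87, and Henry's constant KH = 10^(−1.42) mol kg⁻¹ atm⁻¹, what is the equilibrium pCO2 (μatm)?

α₀ = 1 / (1 + K1/[H⁺] + K1K2/[H⁺]²) = 1 / (1 + 10^+2.30 + 10^+1.62)
   = 1 / (1 + 199.53 + 41.687) = 1/242.21 = 0.004129
[CO2*] = α₀ × DIC = 0.004129 × 2.29 = 0.009454 mmol/kg = 9.454 μmol/kg
pCO2 = [CO2*]/KH = 9.454×10^-6 / 3.802×10^-2 = 249 μatm

pCO2 = 249 μatm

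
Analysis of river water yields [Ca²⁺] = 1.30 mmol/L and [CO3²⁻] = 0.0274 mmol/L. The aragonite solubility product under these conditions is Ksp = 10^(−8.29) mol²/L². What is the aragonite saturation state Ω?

Ksp = 10^(−8.29) = 5.129×10^-9
Ω = [Ca²⁺][CO3²⁻]/Ksp = (1.30×10^-3)(0.0274×10^-3) / 5.129×10^-9 = 6.95

Ω = 6.95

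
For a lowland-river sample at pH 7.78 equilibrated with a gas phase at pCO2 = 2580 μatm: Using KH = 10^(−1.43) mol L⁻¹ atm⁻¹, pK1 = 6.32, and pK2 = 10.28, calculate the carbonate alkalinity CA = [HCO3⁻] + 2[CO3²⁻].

[CO2*] = KH · pCO2 = 10^(−1.43) × 2580×10^-6 = 9.586×10^-5 mol/L
α₀ = 1/(1 + K1/[H⁺] + K1K2/[H⁺]²) = 1/(1 + 10^+1.46 + 10^-1.04) = 0.03341
DIC = [CO2*]/α₀ = 9.586×10^-5 / 0.03341 = 2.869 mmol/L
CA = (α₁ + 2α₂)·DIC = (0.9635 + 2×0.003047) × 2.869 = 2.78 mmol/L

CA = 2.78 mmol/L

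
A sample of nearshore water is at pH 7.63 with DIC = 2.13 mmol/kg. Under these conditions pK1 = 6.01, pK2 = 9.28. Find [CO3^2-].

α₂ = 1 / (1 + [H⁺]/K2 + [H⁺]²/(K1K2)) = 1 / (1 + 10^+1.65 + 10^+0.03)
   = 1 / (1 + 44.668 + 1.0715) = 1/46.740 = 0.02140
[CO3²⁻] = α₂ × DIC = 0.02140 × 2.13 = 0.0456 mmol/kg

[CO3²⁻] = 0.0456 mmol/kg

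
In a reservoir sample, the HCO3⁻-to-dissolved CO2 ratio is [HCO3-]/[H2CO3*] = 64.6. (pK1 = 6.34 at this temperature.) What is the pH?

From K1 = [H⁺][HCO3-]/[H2CO3*]:  pH = pK1 + log₁₀([HCO3-]/[H2CO3*])
log₁₀(64.6) = +1.810
pH = 6.34 + (+1.810) = 8.15

pH = 8.15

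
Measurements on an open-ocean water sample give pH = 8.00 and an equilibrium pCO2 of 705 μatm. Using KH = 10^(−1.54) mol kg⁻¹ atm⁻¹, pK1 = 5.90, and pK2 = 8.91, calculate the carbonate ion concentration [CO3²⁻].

[CO3²⁻] = 0.315 mmol/kg

[CO2*] = KH · pCO2 = 10^(−1.54) × 705×10^-6 = 2.033×10^-5 mol/kg
α₀ = 1/(1 + K1/[H⁺] + K1K2/[H⁺]²) = 1/(1 + 10^+2.10 + 10^+1.19) = 0.007023
DIC = [CO2*]/α₀ = 2.033×10^-5 / 0.007023 = 2.895 mmol/kg
[CO3²⁻] = α₂·DIC; α₂ = 0.1088, so [CO3²⁻] = 0.1088 × 2.895 = 0.315 mmol/kg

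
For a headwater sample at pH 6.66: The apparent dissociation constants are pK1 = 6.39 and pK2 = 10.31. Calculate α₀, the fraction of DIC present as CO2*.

α₀ = 1 / (1 + K1/[H⁺] + K1K2/[H⁺]²) = 1 / (1 + 10^+0.27 + 10^-3.38)
   = 1 / (1 + 1.8621 + 0.00041687) = 1/2.8625 = 0.3493

α₀ = 0.349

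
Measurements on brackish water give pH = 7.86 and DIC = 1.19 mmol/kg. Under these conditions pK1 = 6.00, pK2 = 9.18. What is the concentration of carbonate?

α₂ = 1 / (1 + [H⁺]/K2 + [H⁺]²/(K1K2)) = 1 / (1 + 10^+1.32 + 10^-0.54)
   = 1 / (1 + 20.893 + 0.28840) = 1/22.181 = 0.04508
[CO3²⁻] = α₂ × DIC = 0.04508 × 1.19 = 0.0536 mmol/kg

[CO3²⁻] = 0.0536 mmol/kg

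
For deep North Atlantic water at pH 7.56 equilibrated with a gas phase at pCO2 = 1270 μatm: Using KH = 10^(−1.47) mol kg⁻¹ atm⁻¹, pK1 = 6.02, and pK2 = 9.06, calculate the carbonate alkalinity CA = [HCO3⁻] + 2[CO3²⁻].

[CO2*] = KH · pCO2 = 10^(−1.47) × 1270×10^-6 = 4.303×10^-5 mol/kg
α₀ = 1/(1 + K1/[H⁺] + K1K2/[H⁺]²) = 1/(1 + 10^+1.54 + 10^+0.04) = 0.02720
DIC = [CO2*]/α₀ = 4.303×10^-5 / 0.02720 = 1.582 mmol/kg
CA = (α₁ + 2α₂)·DIC = (0.9430 + 2×0.02982) × 1.582 = 1.59 mmol/kg

CA = 1.59 mmol/kg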